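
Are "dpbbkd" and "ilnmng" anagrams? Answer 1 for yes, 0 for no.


Strings: "dpbbkd", "ilnmng"
Sorted first:  bbddkp
Sorted second: gilmnn
Differ at position 0: 'b' vs 'g' => not anagrams

0


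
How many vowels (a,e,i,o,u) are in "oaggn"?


Input: oaggn
Checking each character:
  'o' at position 0: vowel (running total: 1)
  'a' at position 1: vowel (running total: 2)
  'g' at position 2: consonant
  'g' at position 3: consonant
  'n' at position 4: consonant
Total vowels: 2

2


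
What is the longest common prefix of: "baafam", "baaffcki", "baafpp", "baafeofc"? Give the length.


Words: baafam, baaffcki, baafpp, baafeofc
  Position 0: all 'b' => match
  Position 1: all 'a' => match
  Position 2: all 'a' => match
  Position 3: all 'f' => match
  Position 4: ('a', 'f', 'p', 'e') => mismatch, stop
LCP = "baaf" (length 4)

4


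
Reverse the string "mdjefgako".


Input: mdjefgako
Reading characters right to left:
  Position 8: 'o'
  Position 7: 'k'
  Position 6: 'a'
  Position 5: 'g'
  Position 4: 'f'
  Position 3: 'e'
  Position 2: 'j'
  Position 1: 'd'
  Position 0: 'm'
Reversed: okagfejdm

okagfejdm


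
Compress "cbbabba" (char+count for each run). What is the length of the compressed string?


Input: cbbabba
Runs:
  'c' x 1 => "c1"
  'b' x 2 => "b2"
  'a' x 1 => "a1"
  'b' x 2 => "b2"
  'a' x 1 => "a1"
Compressed: "c1b2a1b2a1"
Compressed length: 10

10


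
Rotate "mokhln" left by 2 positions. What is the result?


Input: "mokhln", rotate left by 2
First 2 characters: "mo"
Remaining characters: "khln"
Concatenate remaining + first: "khln" + "mo" = "khlnmo"

khlnmo


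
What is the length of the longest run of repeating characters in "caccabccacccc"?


Input: "caccabccacccc"
Scanning for longest run:
  Position 1 ('a'): new char, reset run to 1
  Position 2 ('c'): new char, reset run to 1
  Position 3 ('c'): continues run of 'c', length=2
  Position 4 ('a'): new char, reset run to 1
  Position 5 ('b'): new char, reset run to 1
  Position 6 ('c'): new char, reset run to 1
  Position 7 ('c'): continues run of 'c', length=2
  Position 8 ('a'): new char, reset run to 1
  Position 9 ('c'): new char, reset run to 1
  Position 10 ('c'): continues run of 'c', length=2
  Position 11 ('c'): continues run of 'c', length=3
  Position 12 ('c'): continues run of 'c', length=4
Longest run: 'c' with length 4

4


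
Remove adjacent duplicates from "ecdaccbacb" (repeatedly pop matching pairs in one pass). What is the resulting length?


Input: ecdaccbacb
Stack-based adjacent duplicate removal:
  Read 'e': push. Stack: e
  Read 'c': push. Stack: ec
  Read 'd': push. Stack: ecd
  Read 'a': push. Stack: ecda
  Read 'c': push. Stack: ecdac
  Read 'c': matches stack top 'c' => pop. Stack: ecda
  Read 'b': push. Stack: ecdab
  Read 'a': push. Stack: ecdaba
  Read 'c': push. Stack: ecdabac
  Read 'b': push. Stack: ecdabacb
Final stack: "ecdabacb" (length 8)

8


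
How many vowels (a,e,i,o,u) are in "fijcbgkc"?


Input: fijcbgkc
Checking each character:
  'f' at position 0: consonant
  'i' at position 1: vowel (running total: 1)
  'j' at position 2: consonant
  'c' at position 3: consonant
  'b' at position 4: consonant
  'g' at position 5: consonant
  'k' at position 6: consonant
  'c' at position 7: consonant
Total vowels: 1

1


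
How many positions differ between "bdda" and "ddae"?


Comparing "bdda" and "ddae" position by position:
  Position 0: 'b' vs 'd' => DIFFER
  Position 1: 'd' vs 'd' => same
  Position 2: 'd' vs 'a' => DIFFER
  Position 3: 'a' vs 'e' => DIFFER
Positions that differ: 3

3


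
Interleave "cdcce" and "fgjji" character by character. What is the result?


Interleaving "cdcce" and "fgjji":
  Position 0: 'c' from first, 'f' from second => "cf"
  Position 1: 'd' from first, 'g' from second => "dg"
  Position 2: 'c' from first, 'j' from second => "cj"
  Position 3: 'c' from first, 'j' from second => "cj"
  Position 4: 'e' from first, 'i' from second => "ei"
Result: cfdgcjcjei

cfdgcjcjei


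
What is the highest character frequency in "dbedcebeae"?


Input: dbedcebeae
Character counts:
  'a': 1
  'b': 2
  'c': 1
  'd': 2
  'e': 4
Maximum frequency: 4

4


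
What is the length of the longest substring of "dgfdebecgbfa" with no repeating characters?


Input: "dgfdebecgbfa"
Sliding window (track last position of each char):
  Position 0 ('d'): window [0,0] length 1 -- new best
  Position 1 ('g'): window [0,1] length 2 -- new best
  Position 2 ('f'): window [0,2] length 3 -- new best
  Position 3 ('d'): repeat (last at 0), move window start to 1
  Position 3 ('d'): window [1,3] length 3
  Position 4 ('e'): window [1,4] length 4 -- new best
  Position 5 ('b'): window [1,5] length 5 -- new best
  Position 6 ('e'): repeat (last at 4), move window start to 5
  Position 6 ('e'): window [5,6] length 2
  Position 7 ('c'): window [5,7] length 3
  Position 8 ('g'): window [5,8] length 4
  Position 9 ('b'): repeat (last at 5), move window start to 6
  Position 9 ('b'): window [6,9] length 4
  Position 10 ('f'): window [6,10] length 5
  Position 11 ('a'): window [6,11] length 6 -- new best
Longest substring with no repeats: "ecgbfa" with length 6

6


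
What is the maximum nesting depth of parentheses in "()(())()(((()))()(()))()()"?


Input: "()(())()(((()))()(()))()()"
Tracking depth:
  Position 0 '(': depth becomes 1
  Position 1 ')': depth becomes 0
  Position 2 '(': depth becomes 1
  Position 3 '(': depth becomes 2
  Position 4 ')': depth becomes 1
  Position 5 ')': depth becomes 0
  Position 6 '(': depth becomes 1
  Position 7 ')': depth becomes 0
  Position 8 '(': depth becomes 1
  Position 9 '(': depth becomes 2
  Position 10 '(': depth becomes 3
  Position 11 '(': depth becomes 4
  Position 12 ')': depth becomes 3
  Position 13 ')': depth becomes 2
  Position 14 ')': depth becomes 1
  Position 15 '(': depth becomes 2
  Position 16 ')': depth becomes 1
  Position 17 '(': depth becomes 2
  Position 18 '(': depth becomes 3
  Position 19 ')': depth becomes 2
  Position 20 ')': depth becomes 1
  Position 21 ')': depth becomes 0
  Position 22 '(': depth becomes 1
  Position 23 ')': depth becomes 0
  Position 24 '(': depth becomes 1
  Position 25 ')': depth becomes 0
Maximum depth reached: 4

4


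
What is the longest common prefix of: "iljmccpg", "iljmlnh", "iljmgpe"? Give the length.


Words: iljmccpg, iljmlnh, iljmgpe
  Position 0: all 'i' => match
  Position 1: all 'l' => match
  Position 2: all 'j' => match
  Position 3: all 'm' => match
  Position 4: ('c', 'l', 'g') => mismatch, stop
LCP = "iljm" (length 4)

4


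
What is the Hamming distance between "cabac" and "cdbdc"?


Comparing "cabac" and "cdbdc" position by position:
  Position 0: 'c' vs 'c' => same
  Position 1: 'a' vs 'd' => differ
  Position 2: 'b' vs 'b' => same
  Position 3: 'a' vs 'd' => differ
  Position 4: 'c' vs 'c' => same
Total differences (Hamming distance): 2

2


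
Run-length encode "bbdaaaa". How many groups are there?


Input: bbdaaaa
Scanning for consecutive runs:
  Group 1: 'b' x 2 (positions 0-1)
  Group 2: 'd' x 1 (positions 2-2)
  Group 3: 'a' x 4 (positions 3-6)
Total groups: 3

3


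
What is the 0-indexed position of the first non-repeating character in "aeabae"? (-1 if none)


Input: aeabae
Character frequencies:
  'a': 3
  'b': 1
  'e': 2
Scanning left to right for freq == 1:
  Position 0 ('a'): freq=3, skip
  Position 1 ('e'): freq=2, skip
  Position 2 ('a'): freq=3, skip
  Position 3 ('b'): unique! => answer = 3

3


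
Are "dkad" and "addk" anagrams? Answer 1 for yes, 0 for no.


Strings: "dkad", "addk"
Sorted first:  addk
Sorted second: addk
Sorted forms match => anagrams

1


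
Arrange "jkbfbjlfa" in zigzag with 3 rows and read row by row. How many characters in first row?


Zigzag "jkbfbjlfa" into 3 rows:
Placing characters:
  'j' => row 0
  'k' => row 1
  'b' => row 2
  'f' => row 1
  'b' => row 0
  'j' => row 1
  'l' => row 2
  'f' => row 1
  'a' => row 0
Rows:
  Row 0: "jba"
  Row 1: "kfjf"
  Row 2: "bl"
First row length: 3

3


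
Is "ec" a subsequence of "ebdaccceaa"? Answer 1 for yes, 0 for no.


Check if "ec" is a subsequence of "ebdaccceaa"
Greedy scan:
  Position 0 ('e'): matches sub[0] = 'e'
  Position 1 ('b'): no match needed
  Position 2 ('d'): no match needed
  Position 3 ('a'): no match needed
  Position 4 ('c'): matches sub[1] = 'c'
  Position 5 ('c'): no match needed
  Position 6 ('c'): no match needed
  Position 7 ('e'): no match needed
  Position 8 ('a'): no match needed
  Position 9 ('a'): no match needed
All 2 characters matched => is a subsequence

1


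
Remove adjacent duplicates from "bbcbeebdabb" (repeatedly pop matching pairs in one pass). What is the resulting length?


Input: bbcbeebdabb
Stack-based adjacent duplicate removal:
  Read 'b': push. Stack: b
  Read 'b': matches stack top 'b' => pop. Stack: (empty)
  Read 'c': push. Stack: c
  Read 'b': push. Stack: cb
  Read 'e': push. Stack: cbe
  Read 'e': matches stack top 'e' => pop. Stack: cb
  Read 'b': matches stack top 'b' => pop. Stack: c
  Read 'd': push. Stack: cd
  Read 'a': push. Stack: cda
  Read 'b': push. Stack: cdab
  Read 'b': matches stack top 'b' => pop. Stack: cda
Final stack: "cda" (length 3)

3


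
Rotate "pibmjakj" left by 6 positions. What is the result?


Input: "pibmjakj", rotate left by 6
First 6 characters: "pibmja"
Remaining characters: "kj"
Concatenate remaining + first: "kj" + "pibmja" = "kjpibmja"

kjpibmja


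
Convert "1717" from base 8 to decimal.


Input: "1717" in base 8
Positional expansion:
  Digit '1' (value 1) x 8^3 = 512
  Digit '7' (value 7) x 8^2 = 448
  Digit '1' (value 1) x 8^1 = 8
  Digit '7' (value 7) x 8^0 = 7
Sum = 975

975


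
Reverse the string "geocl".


Input: geocl
Reading characters right to left:
  Position 4: 'l'
  Position 3: 'c'
  Position 2: 'o'
  Position 1: 'e'
  Position 0: 'g'
Reversed: lcoeg

lcoeg


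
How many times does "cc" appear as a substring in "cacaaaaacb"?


Searching for "cc" in "cacaaaaacb"
Scanning each position:
  Position 0: "ca" => no
  Position 1: "ac" => no
  Position 2: "ca" => no
  Position 3: "aa" => no
  Position 4: "aa" => no
  Position 5: "aa" => no
  Position 6: "aa" => no
  Position 7: "ac" => no
  Position 8: "cb" => no
Total occurrences: 0

0


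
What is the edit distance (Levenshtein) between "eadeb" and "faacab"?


Computing edit distance: "eadeb" -> "faacab"
DP table:
           f    a    a    c    a    b
      0    1    2    3    4    5    6
  e   1    1    2    3    4    5    6
  a   2    2    1    2    3    4    5
  d   3    3    2    2    3    4    5
  e   4    4    3    3    3    4    5
  b   5    5    4    4    4    4    4
Edit distance = dp[5][6] = 4

4


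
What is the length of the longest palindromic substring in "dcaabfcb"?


Input: "dcaabfcb"
Checking substrings for palindromes:
  [2:4] "aa" (len 2) => palindrome
Longest palindromic substring: "aa" with length 2

2


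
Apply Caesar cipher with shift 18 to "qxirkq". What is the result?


Caesar cipher: shift "qxirkq" by 18
  'q' (pos 16) + 18 = pos 8 = 'i'
  'x' (pos 23) + 18 = pos 15 = 'p'
  'i' (pos 8) + 18 = pos 0 = 'a'
  'r' (pos 17) + 18 = pos 9 = 'j'
  'k' (pos 10) + 18 = pos 2 = 'c'
  'q' (pos 16) + 18 = pos 8 = 'i'
Result: ipajci

ipajci


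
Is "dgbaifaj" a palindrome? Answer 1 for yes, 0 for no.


Input: dgbaifaj
Reversed: jafiabgd
  Compare pos 0 ('d') with pos 7 ('j'): MISMATCH
  Compare pos 1 ('g') with pos 6 ('a'): MISMATCH
  Compare pos 2 ('b') with pos 5 ('f'): MISMATCH
  Compare pos 3 ('a') with pos 4 ('i'): MISMATCH
Result: not a palindrome

0


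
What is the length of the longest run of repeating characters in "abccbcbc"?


Input: "abccbcbc"
Scanning for longest run:
  Position 1 ('b'): new char, reset run to 1
  Position 2 ('c'): new char, reset run to 1
  Position 3 ('c'): continues run of 'c', length=2
  Position 4 ('b'): new char, reset run to 1
  Position 5 ('c'): new char, reset run to 1
  Position 6 ('b'): new char, reset run to 1
  Position 7 ('c'): new char, reset run to 1
Longest run: 'c' with length 2

2


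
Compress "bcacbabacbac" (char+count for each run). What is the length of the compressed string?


Input: bcacbabacbac
Runs:
  'b' x 1 => "b1"
  'c' x 1 => "c1"
  'a' x 1 => "a1"
  'c' x 1 => "c1"
  'b' x 1 => "b1"
  'a' x 1 => "a1"
  'b' x 1 => "b1"
  'a' x 1 => "a1"
  'c' x 1 => "c1"
  'b' x 1 => "b1"
  'a' x 1 => "a1"
  'c' x 1 => "c1"
Compressed: "b1c1a1c1b1a1b1a1c1b1a1c1"
Compressed length: 24

24


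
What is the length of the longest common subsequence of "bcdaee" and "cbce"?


LCS of "bcdaee" and "cbce"
DP table:
           c    b    c    e
      0    0    0    0    0
  b   0    0    1    1    1
  c   0    1    1    2    2
  d   0    1    1    2    2
  a   0    1    1    2    2
  e   0    1    1    2    3
  e   0    1    1    2    3
LCS length = dp[6][4] = 3

3


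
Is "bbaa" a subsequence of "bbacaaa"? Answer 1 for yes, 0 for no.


Check if "bbaa" is a subsequence of "bbacaaa"
Greedy scan:
  Position 0 ('b'): matches sub[0] = 'b'
  Position 1 ('b'): matches sub[1] = 'b'
  Position 2 ('a'): matches sub[2] = 'a'
  Position 3 ('c'): no match needed
  Position 4 ('a'): matches sub[3] = 'a'
  Position 5 ('a'): no match needed
  Position 6 ('a'): no match needed
All 4 characters matched => is a subsequence

1


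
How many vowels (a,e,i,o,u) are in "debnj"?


Input: debnj
Checking each character:
  'd' at position 0: consonant
  'e' at position 1: vowel (running total: 1)
  'b' at position 2: consonant
  'n' at position 3: consonant
  'j' at position 4: consonant
Total vowels: 1

1


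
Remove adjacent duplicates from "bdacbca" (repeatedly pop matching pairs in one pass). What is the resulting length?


Input: bdacbca
Stack-based adjacent duplicate removal:
  Read 'b': push. Stack: b
  Read 'd': push. Stack: bd
  Read 'a': push. Stack: bda
  Read 'c': push. Stack: bdac
  Read 'b': push. Stack: bdacb
  Read 'c': push. Stack: bdacbc
  Read 'a': push. Stack: bdacbca
Final stack: "bdacbca" (length 7)

7


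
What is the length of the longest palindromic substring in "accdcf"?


Input: "accdcf"
Checking substrings for palindromes:
  [2:5] "cdc" (len 3) => palindrome
  [1:3] "cc" (len 2) => palindrome
Longest palindromic substring: "cdc" with length 3

3


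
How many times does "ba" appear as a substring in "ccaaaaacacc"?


Searching for "ba" in "ccaaaaacacc"
Scanning each position:
  Position 0: "cc" => no
  Position 1: "ca" => no
  Position 2: "aa" => no
  Position 3: "aa" => no
  Position 4: "aa" => no
  Position 5: "aa" => no
  Position 6: "ac" => no
  Position 7: "ca" => no
  Position 8: "ac" => no
  Position 9: "cc" => no
Total occurrences: 0

0


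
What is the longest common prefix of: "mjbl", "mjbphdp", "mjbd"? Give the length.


Words: mjbl, mjbphdp, mjbd
  Position 0: all 'm' => match
  Position 1: all 'j' => match
  Position 2: all 'b' => match
  Position 3: ('l', 'p', 'd') => mismatch, stop
LCP = "mjb" (length 3)

3


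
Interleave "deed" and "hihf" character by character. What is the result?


Interleaving "deed" and "hihf":
  Position 0: 'd' from first, 'h' from second => "dh"
  Position 1: 'e' from first, 'i' from second => "ei"
  Position 2: 'e' from first, 'h' from second => "eh"
  Position 3: 'd' from first, 'f' from second => "df"
Result: dheiehdf

dheiehdf


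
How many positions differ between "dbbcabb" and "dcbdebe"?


Comparing "dbbcabb" and "dcbdebe" position by position:
  Position 0: 'd' vs 'd' => same
  Position 1: 'b' vs 'c' => DIFFER
  Position 2: 'b' vs 'b' => same
  Position 3: 'c' vs 'd' => DIFFER
  Position 4: 'a' vs 'e' => DIFFER
  Position 5: 'b' vs 'b' => same
  Position 6: 'b' vs 'e' => DIFFER
Positions that differ: 4

4


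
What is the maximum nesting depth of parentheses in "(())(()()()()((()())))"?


Input: "(())(()()()()((()())))"
Tracking depth:
  Position 0 '(': depth becomes 1
  Position 1 '(': depth becomes 2
  Position 2 ')': depth becomes 1
  Position 3 ')': depth becomes 0
  Position 4 '(': depth becomes 1
  Position 5 '(': depth becomes 2
  Position 6 ')': depth becomes 1
  Position 7 '(': depth becomes 2
  Position 8 ')': depth becomes 1
  Position 9 '(': depth becomes 2
  Position 10 ')': depth becomes 1
  Position 11 '(': depth becomes 2
  Position 12 ')': depth becomes 1
  Position 13 '(': depth becomes 2
  Position 14 '(': depth becomes 3
  Position 15 '(': depth becomes 4
  Position 16 ')': depth becomes 3
  Position 17 '(': depth becomes 4
  Position 18 ')': depth becomes 3
  Position 19 ')': depth becomes 2
  Position 20 ')': depth becomes 1
  Position 21 ')': depth becomes 0
Maximum depth reached: 4

4


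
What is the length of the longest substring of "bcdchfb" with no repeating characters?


Input: "bcdchfb"
Sliding window (track last position of each char):
  Position 0 ('b'): window [0,0] length 1 -- new best
  Position 1 ('c'): window [0,1] length 2 -- new best
  Position 2 ('d'): window [0,2] length 3 -- new best
  Position 3 ('c'): repeat (last at 1), move window start to 2
  Position 3 ('c'): window [2,3] length 2
  Position 4 ('h'): window [2,4] length 3
  Position 5 ('f'): window [2,5] length 4 -- new best
  Position 6 ('b'): window [2,6] length 5 -- new best
Longest substring with no repeats: "dchfb" with length 5

5


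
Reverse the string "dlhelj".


Input: dlhelj
Reading characters right to left:
  Position 5: 'j'
  Position 4: 'l'
  Position 3: 'e'
  Position 2: 'h'
  Position 1: 'l'
  Position 0: 'd'
Reversed: jlehld

jlehld


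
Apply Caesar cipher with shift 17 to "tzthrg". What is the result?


Caesar cipher: shift "tzthrg" by 17
  't' (pos 19) + 17 = pos 10 = 'k'
  'z' (pos 25) + 17 = pos 16 = 'q'
  't' (pos 19) + 17 = pos 10 = 'k'
  'h' (pos 7) + 17 = pos 24 = 'y'
  'r' (pos 17) + 17 = pos 8 = 'i'
  'g' (pos 6) + 17 = pos 23 = 'x'
Result: kqkyix

kqkyix


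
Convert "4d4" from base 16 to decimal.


Input: "4d4" in base 16
Positional expansion:
  Digit '4' (value 4) x 16^2 = 1024
  Digit 'd' (value 13) x 16^1 = 208
  Digit '4' (value 4) x 16^0 = 4
Sum = 1236

1236


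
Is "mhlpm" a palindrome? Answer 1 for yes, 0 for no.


Input: mhlpm
Reversed: mplhm
  Compare pos 0 ('m') with pos 4 ('m'): match
  Compare pos 1 ('h') with pos 3 ('p'): MISMATCH
Result: not a palindrome

0


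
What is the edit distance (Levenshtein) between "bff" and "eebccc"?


Computing edit distance: "bff" -> "eebccc"
DP table:
           e    e    b    c    c    c
      0    1    2    3    4    5    6
  b   1    1    2    2    3    4    5
  f   2    2    2    3    3    4    5
  f   3    3    3    3    4    4    5
Edit distance = dp[3][6] = 5

5


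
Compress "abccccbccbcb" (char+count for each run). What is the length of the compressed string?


Input: abccccbccbcb
Runs:
  'a' x 1 => "a1"
  'b' x 1 => "b1"
  'c' x 4 => "c4"
  'b' x 1 => "b1"
  'c' x 2 => "c2"
  'b' x 1 => "b1"
  'c' x 1 => "c1"
  'b' x 1 => "b1"
Compressed: "a1b1c4b1c2b1c1b1"
Compressed length: 16

16


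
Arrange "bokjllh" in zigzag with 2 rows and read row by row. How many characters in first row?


Zigzag "bokjllh" into 2 rows:
Placing characters:
  'b' => row 0
  'o' => row 1
  'k' => row 0
  'j' => row 1
  'l' => row 0
  'l' => row 1
  'h' => row 0
Rows:
  Row 0: "bklh"
  Row 1: "ojl"
First row length: 4

4


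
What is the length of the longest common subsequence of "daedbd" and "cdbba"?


LCS of "daedbd" and "cdbba"
DP table:
           c    d    b    b    a
      0    0    0    0    0    0
  d   0    0    1    1    1    1
  a   0    0    1    1    1    2
  e   0    0    1    1    1    2
  d   0    0    1    1    1    2
  b   0    0    1    2    2    2
  d   0    0    1    2    2    2
LCS length = dp[6][5] = 2

2


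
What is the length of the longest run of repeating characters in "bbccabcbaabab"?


Input: "bbccabcbaabab"
Scanning for longest run:
  Position 1 ('b'): continues run of 'b', length=2
  Position 2 ('c'): new char, reset run to 1
  Position 3 ('c'): continues run of 'c', length=2
  Position 4 ('a'): new char, reset run to 1
  Position 5 ('b'): new char, reset run to 1
  Position 6 ('c'): new char, reset run to 1
  Position 7 ('b'): new char, reset run to 1
  Position 8 ('a'): new char, reset run to 1
  Position 9 ('a'): continues run of 'a', length=2
  Position 10 ('b'): new char, reset run to 1
  Position 11 ('a'): new char, reset run to 1
  Position 12 ('b'): new char, reset run to 1
Longest run: 'b' with length 2

2


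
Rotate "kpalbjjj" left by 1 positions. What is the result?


Input: "kpalbjjj", rotate left by 1
First 1 characters: "k"
Remaining characters: "palbjjj"
Concatenate remaining + first: "palbjjj" + "k" = "palbjjjk"

palbjjjk


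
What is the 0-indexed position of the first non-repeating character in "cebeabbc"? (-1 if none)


Input: cebeabbc
Character frequencies:
  'a': 1
  'b': 3
  'c': 2
  'e': 2
Scanning left to right for freq == 1:
  Position 0 ('c'): freq=2, skip
  Position 1 ('e'): freq=2, skip
  Position 2 ('b'): freq=3, skip
  Position 3 ('e'): freq=2, skip
  Position 4 ('a'): unique! => answer = 4

4


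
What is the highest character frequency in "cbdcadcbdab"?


Input: cbdcadcbdab
Character counts:
  'a': 2
  'b': 3
  'c': 3
  'd': 3
Maximum frequency: 3

3


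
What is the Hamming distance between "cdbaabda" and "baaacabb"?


Comparing "cdbaabda" and "baaacabb" position by position:
  Position 0: 'c' vs 'b' => differ
  Position 1: 'd' vs 'a' => differ
  Position 2: 'b' vs 'a' => differ
  Position 3: 'a' vs 'a' => same
  Position 4: 'a' vs 'c' => differ
  Position 5: 'b' vs 'a' => differ
  Position 6: 'd' vs 'b' => differ
  Position 7: 'a' vs 'b' => differ
Total differences (Hamming distance): 7

7


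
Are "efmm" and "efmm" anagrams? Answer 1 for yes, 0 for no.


Strings: "efmm", "efmm"
Sorted first:  efmm
Sorted second: efmm
Sorted forms match => anagrams

1


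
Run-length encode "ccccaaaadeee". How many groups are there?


Input: ccccaaaadeee
Scanning for consecutive runs:
  Group 1: 'c' x 4 (positions 0-3)
  Group 2: 'a' x 4 (positions 4-7)
  Group 3: 'd' x 1 (positions 8-8)
  Group 4: 'e' x 3 (positions 9-11)
Total groups: 4

4


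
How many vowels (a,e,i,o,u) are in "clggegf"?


Input: clggegf
Checking each character:
  'c' at position 0: consonant
  'l' at position 1: consonant
  'g' at position 2: consonant
  'g' at position 3: consonant
  'e' at position 4: vowel (running total: 1)
  'g' at position 5: consonant
  'f' at position 6: consonant
Total vowels: 1

1


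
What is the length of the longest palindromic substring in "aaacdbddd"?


Input: "aaacdbddd"
Checking substrings for palindromes:
  [0:3] "aaa" (len 3) => palindrome
  [4:7] "dbd" (len 3) => palindrome
  [6:9] "ddd" (len 3) => palindrome
  [0:2] "aa" (len 2) => palindrome
  [1:3] "aa" (len 2) => palindrome
  [6:8] "dd" (len 2) => palindrome
Longest palindromic substring: "aaa" with length 3

3


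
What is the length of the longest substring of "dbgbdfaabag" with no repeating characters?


Input: "dbgbdfaabag"
Sliding window (track last position of each char):
  Position 0 ('d'): window [0,0] length 1 -- new best
  Position 1 ('b'): window [0,1] length 2 -- new best
  Position 2 ('g'): window [0,2] length 3 -- new best
  Position 3 ('b'): repeat (last at 1), move window start to 2
  Position 3 ('b'): window [2,3] length 2
  Position 4 ('d'): window [2,4] length 3
  Position 5 ('f'): window [2,5] length 4 -- new best
  Position 6 ('a'): window [2,6] length 5 -- new best
  Position 7 ('a'): repeat (last at 6), move window start to 7
  Position 7 ('a'): window [7,7] length 1
  Position 8 ('b'): window [7,8] length 2
  Position 9 ('a'): repeat (last at 7), move window start to 8
  Position 9 ('a'): window [8,9] length 2
  Position 10 ('g'): window [8,10] length 3
Longest substring with no repeats: "gbdfa" with length 5

5


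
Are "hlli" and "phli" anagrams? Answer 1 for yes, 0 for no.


Strings: "hlli", "phli"
Sorted first:  hill
Sorted second: hilp
Differ at position 3: 'l' vs 'p' => not anagrams

0


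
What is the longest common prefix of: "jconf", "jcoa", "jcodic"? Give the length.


Words: jconf, jcoa, jcodic
  Position 0: all 'j' => match
  Position 1: all 'c' => match
  Position 2: all 'o' => match
  Position 3: ('n', 'a', 'd') => mismatch, stop
LCP = "jco" (length 3)

3


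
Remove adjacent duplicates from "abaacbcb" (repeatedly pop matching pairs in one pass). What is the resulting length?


Input: abaacbcb
Stack-based adjacent duplicate removal:
  Read 'a': push. Stack: a
  Read 'b': push. Stack: ab
  Read 'a': push. Stack: aba
  Read 'a': matches stack top 'a' => pop. Stack: ab
  Read 'c': push. Stack: abc
  Read 'b': push. Stack: abcb
  Read 'c': push. Stack: abcbc
  Read 'b': push. Stack: abcbcb
Final stack: "abcbcb" (length 6)

6


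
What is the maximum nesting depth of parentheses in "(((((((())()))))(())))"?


Input: "(((((((())()))))(())))"
Tracking depth:
  Position 0 '(': depth becomes 1
  Position 1 '(': depth becomes 2
  Position 2 '(': depth becomes 3
  Position 3 '(': depth becomes 4
  Position 4 '(': depth becomes 5
  Position 5 '(': depth becomes 6
  Position 6 '(': depth becomes 7
  Position 7 '(': depth becomes 8
  Position 8 ')': depth becomes 7
  Position 9 ')': depth becomes 6
  Position 10 '(': depth becomes 7
  Position 11 ')': depth becomes 6
  Position 12 ')': depth becomes 5
  Position 13 ')': depth becomes 4
  Position 14 ')': depth becomes 3
  Position 15 ')': depth becomes 2
  Position 16 '(': depth becomes 3
  Position 17 '(': depth becomes 4
  Position 18 ')': depth becomes 3
  Position 19 ')': depth becomes 2
  Position 20 ')': depth becomes 1
  Position 21 ')': depth becomes 0
Maximum depth reached: 8

8


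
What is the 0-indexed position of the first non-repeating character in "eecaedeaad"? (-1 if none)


Input: eecaedeaad
Character frequencies:
  'a': 3
  'c': 1
  'd': 2
  'e': 4
Scanning left to right for freq == 1:
  Position 0 ('e'): freq=4, skip
  Position 1 ('e'): freq=4, skip
  Position 2 ('c'): unique! => answer = 2

2


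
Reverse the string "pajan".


Input: pajan
Reading characters right to left:
  Position 4: 'n'
  Position 3: 'a'
  Position 2: 'j'
  Position 1: 'a'
  Position 0: 'p'
Reversed: najap

najap


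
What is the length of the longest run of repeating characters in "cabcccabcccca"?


Input: "cabcccabcccca"
Scanning for longest run:
  Position 1 ('a'): new char, reset run to 1
  Position 2 ('b'): new char, reset run to 1
  Position 3 ('c'): new char, reset run to 1
  Position 4 ('c'): continues run of 'c', length=2
  Position 5 ('c'): continues run of 'c', length=3
  Position 6 ('a'): new char, reset run to 1
  Position 7 ('b'): new char, reset run to 1
  Position 8 ('c'): new char, reset run to 1
  Position 9 ('c'): continues run of 'c', length=2
  Position 10 ('c'): continues run of 'c', length=3
  Position 11 ('c'): continues run of 'c', length=4
  Position 12 ('a'): new char, reset run to 1
Longest run: 'c' with length 4

4


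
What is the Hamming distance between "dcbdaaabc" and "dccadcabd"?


Comparing "dcbdaaabc" and "dccadcabd" position by position:
  Position 0: 'd' vs 'd' => same
  Position 1: 'c' vs 'c' => same
  Position 2: 'b' vs 'c' => differ
  Position 3: 'd' vs 'a' => differ
  Position 4: 'a' vs 'd' => differ
  Position 5: 'a' vs 'c' => differ
  Position 6: 'a' vs 'a' => same
  Position 7: 'b' vs 'b' => same
  Position 8: 'c' vs 'd' => differ
Total differences (Hamming distance): 5

5


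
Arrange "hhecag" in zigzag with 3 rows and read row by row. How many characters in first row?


Zigzag "hhecag" into 3 rows:
Placing characters:
  'h' => row 0
  'h' => row 1
  'e' => row 2
  'c' => row 1
  'a' => row 0
  'g' => row 1
Rows:
  Row 0: "ha"
  Row 1: "hcg"
  Row 2: "e"
First row length: 2

2


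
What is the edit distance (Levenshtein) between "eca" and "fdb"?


Computing edit distance: "eca" -> "fdb"
DP table:
           f    d    b
      0    1    2    3
  e   1    1    2    3
  c   2    2    2    3
  a   3    3    3    3
Edit distance = dp[3][3] = 3

3


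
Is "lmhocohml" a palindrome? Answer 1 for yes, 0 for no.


Input: lmhocohml
Reversed: lmhocohml
  Compare pos 0 ('l') with pos 8 ('l'): match
  Compare pos 1 ('m') with pos 7 ('m'): match
  Compare pos 2 ('h') with pos 6 ('h'): match
  Compare pos 3 ('o') with pos 5 ('o'): match
Result: palindrome

1


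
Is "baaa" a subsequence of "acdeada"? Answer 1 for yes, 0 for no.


Check if "baaa" is a subsequence of "acdeada"
Greedy scan:
  Position 0 ('a'): no match needed
  Position 1 ('c'): no match needed
  Position 2 ('d'): no match needed
  Position 3 ('e'): no match needed
  Position 4 ('a'): no match needed
  Position 5 ('d'): no match needed
  Position 6 ('a'): no match needed
Only matched 0/4 characters => not a subsequence

0


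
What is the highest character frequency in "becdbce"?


Input: becdbce
Character counts:
  'b': 2
  'c': 2
  'd': 1
  'e': 2
Maximum frequency: 2

2


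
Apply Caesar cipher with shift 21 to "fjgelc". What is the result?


Caesar cipher: shift "fjgelc" by 21
  'f' (pos 5) + 21 = pos 0 = 'a'
  'j' (pos 9) + 21 = pos 4 = 'e'
  'g' (pos 6) + 21 = pos 1 = 'b'
  'e' (pos 4) + 21 = pos 25 = 'z'
  'l' (pos 11) + 21 = pos 6 = 'g'
  'c' (pos 2) + 21 = pos 23 = 'x'
Result: aebzgx

aebzgx


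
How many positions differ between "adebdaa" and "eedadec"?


Comparing "adebdaa" and "eedadec" position by position:
  Position 0: 'a' vs 'e' => DIFFER
  Position 1: 'd' vs 'e' => DIFFER
  Position 2: 'e' vs 'd' => DIFFER
  Position 3: 'b' vs 'a' => DIFFER
  Position 4: 'd' vs 'd' => same
  Position 5: 'a' vs 'e' => DIFFER
  Position 6: 'a' vs 'c' => DIFFER
Positions that differ: 6

6


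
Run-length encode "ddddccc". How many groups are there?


Input: ddddccc
Scanning for consecutive runs:
  Group 1: 'd' x 4 (positions 0-3)
  Group 2: 'c' x 3 (positions 4-6)
Total groups: 2

2


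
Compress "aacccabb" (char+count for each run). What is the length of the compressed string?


Input: aacccabb
Runs:
  'a' x 2 => "a2"
  'c' x 3 => "c3"
  'a' x 1 => "a1"
  'b' x 2 => "b2"
Compressed: "a2c3a1b2"
Compressed length: 8

8


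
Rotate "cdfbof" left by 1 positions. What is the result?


Input: "cdfbof", rotate left by 1
First 1 characters: "c"
Remaining characters: "dfbof"
Concatenate remaining + first: "dfbof" + "c" = "dfbofc"

dfbofc


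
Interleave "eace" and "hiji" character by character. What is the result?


Interleaving "eace" and "hiji":
  Position 0: 'e' from first, 'h' from second => "eh"
  Position 1: 'a' from first, 'i' from second => "ai"
  Position 2: 'c' from first, 'j' from second => "cj"
  Position 3: 'e' from first, 'i' from second => "ei"
Result: ehaicjei

ehaicjei


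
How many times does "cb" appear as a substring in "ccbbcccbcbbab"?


Searching for "cb" in "ccbbcccbcbbab"
Scanning each position:
  Position 0: "cc" => no
  Position 1: "cb" => MATCH
  Position 2: "bb" => no
  Position 3: "bc" => no
  Position 4: "cc" => no
  Position 5: "cc" => no
  Position 6: "cb" => MATCH
  Position 7: "bc" => no
  Position 8: "cb" => MATCH
  Position 9: "bb" => no
  Position 10: "ba" => no
  Position 11: "ab" => no
Total occurrences: 3

3


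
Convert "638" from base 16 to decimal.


Input: "638" in base 16
Positional expansion:
  Digit '6' (value 6) x 16^2 = 1536
  Digit '3' (value 3) x 16^1 = 48
  Digit '8' (value 8) x 16^0 = 8
Sum = 1592

1592


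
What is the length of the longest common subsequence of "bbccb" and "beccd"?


LCS of "bbccb" and "beccd"
DP table:
           b    e    c    c    d
      0    0    0    0    0    0
  b   0    1    1    1    1    1
  b   0    1    1    1    1    1
  c   0    1    1    2    2    2
  c   0    1    1    2    3    3
  b   0    1    1    2    3    3
LCS length = dp[5][5] = 3

3


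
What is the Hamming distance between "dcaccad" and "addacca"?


Comparing "dcaccad" and "addacca" position by position:
  Position 0: 'd' vs 'a' => differ
  Position 1: 'c' vs 'd' => differ
  Position 2: 'a' vs 'd' => differ
  Position 3: 'c' vs 'a' => differ
  Position 4: 'c' vs 'c' => same
  Position 5: 'a' vs 'c' => differ
  Position 6: 'd' vs 'a' => differ
Total differences (Hamming distance): 6

6


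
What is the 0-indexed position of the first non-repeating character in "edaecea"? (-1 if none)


Input: edaecea
Character frequencies:
  'a': 2
  'c': 1
  'd': 1
  'e': 3
Scanning left to right for freq == 1:
  Position 0 ('e'): freq=3, skip
  Position 1 ('d'): unique! => answer = 1

1


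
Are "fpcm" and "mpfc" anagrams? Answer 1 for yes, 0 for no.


Strings: "fpcm", "mpfc"
Sorted first:  cfmp
Sorted second: cfmp
Sorted forms match => anagrams

1


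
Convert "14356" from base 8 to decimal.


Input: "14356" in base 8
Positional expansion:
  Digit '1' (value 1) x 8^4 = 4096
  Digit '4' (value 4) x 8^3 = 2048
  Digit '3' (value 3) x 8^2 = 192
  Digit '5' (value 5) x 8^1 = 40
  Digit '6' (value 6) x 8^0 = 6
Sum = 6382

6382


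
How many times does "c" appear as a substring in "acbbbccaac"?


Searching for "c" in "acbbbccaac"
Scanning each position:
  Position 0: "a" => no
  Position 1: "c" => MATCH
  Position 2: "b" => no
  Position 3: "b" => no
  Position 4: "b" => no
  Position 5: "c" => MATCH
  Position 6: "c" => MATCH
  Position 7: "a" => no
  Position 8: "a" => no
  Position 9: "c" => MATCH
Total occurrences: 4

4


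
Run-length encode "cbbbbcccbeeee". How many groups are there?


Input: cbbbbcccbeeee
Scanning for consecutive runs:
  Group 1: 'c' x 1 (positions 0-0)
  Group 2: 'b' x 4 (positions 1-4)
  Group 3: 'c' x 3 (positions 5-7)
  Group 4: 'b' x 1 (positions 8-8)
  Group 5: 'e' x 4 (positions 9-12)
Total groups: 5

5


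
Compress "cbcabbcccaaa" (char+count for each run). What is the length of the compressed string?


Input: cbcabbcccaaa
Runs:
  'c' x 1 => "c1"
  'b' x 1 => "b1"
  'c' x 1 => "c1"
  'a' x 1 => "a1"
  'b' x 2 => "b2"
  'c' x 3 => "c3"
  'a' x 3 => "a3"
Compressed: "c1b1c1a1b2c3a3"
Compressed length: 14

14


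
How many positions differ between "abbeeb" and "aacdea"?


Comparing "abbeeb" and "aacdea" position by position:
  Position 0: 'a' vs 'a' => same
  Position 1: 'b' vs 'a' => DIFFER
  Position 2: 'b' vs 'c' => DIFFER
  Position 3: 'e' vs 'd' => DIFFER
  Position 4: 'e' vs 'e' => same
  Position 5: 'b' vs 'a' => DIFFER
Positions that differ: 4

4


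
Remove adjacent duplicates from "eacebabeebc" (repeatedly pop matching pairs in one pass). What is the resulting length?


Input: eacebabeebc
Stack-based adjacent duplicate removal:
  Read 'e': push. Stack: e
  Read 'a': push. Stack: ea
  Read 'c': push. Stack: eac
  Read 'e': push. Stack: eace
  Read 'b': push. Stack: eaceb
  Read 'a': push. Stack: eaceba
  Read 'b': push. Stack: eacebab
  Read 'e': push. Stack: eacebabe
  Read 'e': matches stack top 'e' => pop. Stack: eacebab
  Read 'b': matches stack top 'b' => pop. Stack: eaceba
  Read 'c': push. Stack: eacebac
Final stack: "eacebac" (length 7)

7


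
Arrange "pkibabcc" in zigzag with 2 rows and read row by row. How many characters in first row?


Zigzag "pkibabcc" into 2 rows:
Placing characters:
  'p' => row 0
  'k' => row 1
  'i' => row 0
  'b' => row 1
  'a' => row 0
  'b' => row 1
  'c' => row 0
  'c' => row 1
Rows:
  Row 0: "piac"
  Row 1: "kbbc"
First row length: 4

4


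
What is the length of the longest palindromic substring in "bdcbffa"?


Input: "bdcbffa"
Checking substrings for palindromes:
  [4:6] "ff" (len 2) => palindrome
Longest palindromic substring: "ff" with length 2

2


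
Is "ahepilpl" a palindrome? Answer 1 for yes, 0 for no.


Input: ahepilpl
Reversed: lplipeha
  Compare pos 0 ('a') with pos 7 ('l'): MISMATCH
  Compare pos 1 ('h') with pos 6 ('p'): MISMATCH
  Compare pos 2 ('e') with pos 5 ('l'): MISMATCH
  Compare pos 3 ('p') with pos 4 ('i'): MISMATCH
Result: not a palindrome

0


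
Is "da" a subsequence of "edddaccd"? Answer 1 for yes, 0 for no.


Check if "da" is a subsequence of "edddaccd"
Greedy scan:
  Position 0 ('e'): no match needed
  Position 1 ('d'): matches sub[0] = 'd'
  Position 2 ('d'): no match needed
  Position 3 ('d'): no match needed
  Position 4 ('a'): matches sub[1] = 'a'
  Position 5 ('c'): no match needed
  Position 6 ('c'): no match needed
  Position 7 ('d'): no match needed
All 2 characters matched => is a subsequence

1


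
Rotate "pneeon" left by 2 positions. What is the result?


Input: "pneeon", rotate left by 2
First 2 characters: "pn"
Remaining characters: "eeon"
Concatenate remaining + first: "eeon" + "pn" = "eeonpn"

eeonpn


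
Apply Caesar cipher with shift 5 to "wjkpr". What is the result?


Caesar cipher: shift "wjkpr" by 5
  'w' (pos 22) + 5 = pos 1 = 'b'
  'j' (pos 9) + 5 = pos 14 = 'o'
  'k' (pos 10) + 5 = pos 15 = 'p'
  'p' (pos 15) + 5 = pos 20 = 'u'
  'r' (pos 17) + 5 = pos 22 = 'w'
Result: bopuw

bopuw


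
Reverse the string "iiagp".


Input: iiagp
Reading characters right to left:
  Position 4: 'p'
  Position 3: 'g'
  Position 2: 'a'
  Position 1: 'i'
  Position 0: 'i'
Reversed: pgaii

pgaii


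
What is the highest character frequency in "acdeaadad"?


Input: acdeaadad
Character counts:
  'a': 4
  'c': 1
  'd': 3
  'e': 1
Maximum frequency: 4

4


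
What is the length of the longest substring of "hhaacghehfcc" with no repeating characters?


Input: "hhaacghehfcc"
Sliding window (track last position of each char):
  Position 0 ('h'): window [0,0] length 1 -- new best
  Position 1 ('h'): repeat (last at 0), move window start to 1
  Position 1 ('h'): window [1,1] length 1
  Position 2 ('a'): window [1,2] length 2 -- new best
  Position 3 ('a'): repeat (last at 2), move window start to 3
  Position 3 ('a'): window [3,3] length 1
  Position 4 ('c'): window [3,4] length 2
  Position 5 ('g'): window [3,5] length 3 -- new best
  Position 6 ('h'): window [3,6] length 4 -- new best
  Position 7 ('e'): window [3,7] length 5 -- new best
  Position 8 ('h'): repeat (last at 6), move window start to 7
  Position 8 ('h'): window [7,8] length 2
  Position 9 ('f'): window [7,9] length 3
  Position 10 ('c'): window [7,10] length 4
  Position 11 ('c'): repeat (last at 10), move window start to 11
  Position 11 ('c'): window [11,11] length 1
Longest substring with no repeats: "acghe" with length 5

5


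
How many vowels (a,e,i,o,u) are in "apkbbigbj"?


Input: apkbbigbj
Checking each character:
  'a' at position 0: vowel (running total: 1)
  'p' at position 1: consonant
  'k' at position 2: consonant
  'b' at position 3: consonant
  'b' at position 4: consonant
  'i' at position 5: vowel (running total: 2)
  'g' at position 6: consonant
  'b' at position 7: consonant
  'j' at position 8: consonant
Total vowels: 2

2


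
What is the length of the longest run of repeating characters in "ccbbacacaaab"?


Input: "ccbbacacaaab"
Scanning for longest run:
  Position 1 ('c'): continues run of 'c', length=2
  Position 2 ('b'): new char, reset run to 1
  Position 3 ('b'): continues run of 'b', length=2
  Position 4 ('a'): new char, reset run to 1
  Position 5 ('c'): new char, reset run to 1
  Position 6 ('a'): new char, reset run to 1
  Position 7 ('c'): new char, reset run to 1
  Position 8 ('a'): new char, reset run to 1
  Position 9 ('a'): continues run of 'a', length=2
  Position 10 ('a'): continues run of 'a', length=3
  Position 11 ('b'): new char, reset run to 1
Longest run: 'a' with length 3

3


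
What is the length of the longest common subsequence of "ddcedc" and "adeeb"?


LCS of "ddcedc" and "adeeb"
DP table:
           a    d    e    e    b
      0    0    0    0    0    0
  d   0    0    1    1    1    1
  d   0    0    1    1    1    1
  c   0    0    1    1    1    1
  e   0    0    1    2    2    2
  d   0    0    1    2    2    2
  c   0    0    1    2    2    2
LCS length = dp[6][5] = 2

2


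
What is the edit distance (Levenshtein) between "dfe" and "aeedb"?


Computing edit distance: "dfe" -> "aeedb"
DP table:
           a    e    e    d    b
      0    1    2    3    4    5
  d   1    1    2    3    3    4
  f   2    2    2    3    4    4
  e   3    3    2    2    3    4
Edit distance = dp[3][5] = 4

4
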